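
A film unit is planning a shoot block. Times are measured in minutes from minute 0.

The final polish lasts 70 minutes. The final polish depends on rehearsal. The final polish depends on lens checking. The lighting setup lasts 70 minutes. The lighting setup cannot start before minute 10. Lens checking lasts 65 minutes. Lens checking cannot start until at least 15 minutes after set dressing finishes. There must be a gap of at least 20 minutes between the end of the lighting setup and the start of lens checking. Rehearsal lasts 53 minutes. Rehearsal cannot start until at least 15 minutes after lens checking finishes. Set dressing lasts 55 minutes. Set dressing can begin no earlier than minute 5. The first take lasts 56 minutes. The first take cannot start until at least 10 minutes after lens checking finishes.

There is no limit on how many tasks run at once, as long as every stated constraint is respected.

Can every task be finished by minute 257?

The lighting setup cannot begin until its own release at minute 10. It runs from minute 10 to 10 + 70 = minute 80.
Set dressing waits on its own release at minute 5, so it starts at minute 5 and finishes at 5 + 55 = minute 60.
Lens checking cannot start until set dressing (finishes minute 60, plus 15-minute gap → minute 75); the lighting setup (finishes minute 80, plus 20-minute gap → minute 100). The controlling bound is minute 100, so lens checking finishes at 100 + 65 = minute 165.
After lens checking (finishes minute 165, plus 10-minute gap → minute 175), the first take can start at minute 175 and finishes at minute 231.
Rehearsal waits on lens checking (finishes minute 165, plus 15-minute gap → minute 180), so it starts at minute 180 and finishes at 180 + 53 = minute 233.
The final polish needs all of rehearsal (finishes minute 233); lens checking (finishes minute 165). That puts its earliest start at minute 233; it finishes at 233 + 70 = minute 303.
The earliest everything can be done is minute 303, which is after the deadline of 257, so it is not possible.

No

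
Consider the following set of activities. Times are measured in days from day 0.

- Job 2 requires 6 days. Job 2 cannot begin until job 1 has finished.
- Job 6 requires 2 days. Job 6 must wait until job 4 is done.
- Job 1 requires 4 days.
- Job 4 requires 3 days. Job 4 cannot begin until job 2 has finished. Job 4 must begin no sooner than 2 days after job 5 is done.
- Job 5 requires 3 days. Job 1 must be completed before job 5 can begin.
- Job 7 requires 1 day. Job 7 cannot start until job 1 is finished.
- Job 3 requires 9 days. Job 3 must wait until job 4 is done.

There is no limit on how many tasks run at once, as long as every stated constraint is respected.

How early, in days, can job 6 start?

Job 1 can start immediately at day 0; it finishes at day 4.
Job 5 cannot begin until job 1 (finishes day 4). It runs from day 4 to 4 + 3 = day 7.
Job 2 cannot begin until job 1 (finishes day 4). It runs from day 4 to 4 + 6 = day 10.
For job 4: job 2 (finishes day 10); job 5 (finishes day 7, plus 2-day gap → day 9). Taking the maximum gives a start of day 10, and it finishes at 10 + 3 = day 13.
Job 6 waits on job 4 (finishes day 13), so the earliest it can start is day 13.

13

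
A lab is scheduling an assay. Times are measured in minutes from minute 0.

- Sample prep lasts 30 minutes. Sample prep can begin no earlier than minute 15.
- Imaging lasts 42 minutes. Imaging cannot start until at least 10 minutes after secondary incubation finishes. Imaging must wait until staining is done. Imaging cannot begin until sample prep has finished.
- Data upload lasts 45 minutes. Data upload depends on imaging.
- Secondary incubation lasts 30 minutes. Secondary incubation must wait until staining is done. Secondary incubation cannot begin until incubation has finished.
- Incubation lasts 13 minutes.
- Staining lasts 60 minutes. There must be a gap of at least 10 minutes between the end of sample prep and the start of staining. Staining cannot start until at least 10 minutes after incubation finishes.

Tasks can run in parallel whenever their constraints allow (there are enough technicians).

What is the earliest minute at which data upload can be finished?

242

Nothing blocks incubation, so it runs from minute 0 to minute 13.
Sample prep cannot begin until its own release at minute 15. It runs from minute 15 to 15 + 30 = minute 45.
Staining cannot start until sample prep (finishes minute 45, plus 10-minute gap → minute 55); incubation (finishes minute 13, plus 10-minute gap → minute 23). The controlling bound is minute 55, so staining finishes at 55 + 60 = minute 115.
Secondary incubation cannot start until staining (finishes minute 115); incubation (finishes minute 13). The controlling bound is minute 115, so secondary incubation finishes at 115 + 30 = minute 145.
Imaging needs all of secondary incubation (finishes minute 145, plus 10-minute gap → minute 155); staining (finishes minute 115); sample prep (finishes minute 45). That puts its earliest start at minute 155; it finishes at 155 + 42 = minute 197.
Data upload waits on imaging (finishes minute 197), so it starts at minute 197 and finishes at 197 + 45 = minute 242.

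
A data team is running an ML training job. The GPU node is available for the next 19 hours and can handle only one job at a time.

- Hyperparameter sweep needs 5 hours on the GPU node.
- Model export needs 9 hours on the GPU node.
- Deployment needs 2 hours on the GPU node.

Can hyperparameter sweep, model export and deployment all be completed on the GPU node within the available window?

Yes

Running back to back, the jobs need 5 + 9 + 2 = 16 hours on the GPU node.
Since 16 ≤ 19, they fit within the window.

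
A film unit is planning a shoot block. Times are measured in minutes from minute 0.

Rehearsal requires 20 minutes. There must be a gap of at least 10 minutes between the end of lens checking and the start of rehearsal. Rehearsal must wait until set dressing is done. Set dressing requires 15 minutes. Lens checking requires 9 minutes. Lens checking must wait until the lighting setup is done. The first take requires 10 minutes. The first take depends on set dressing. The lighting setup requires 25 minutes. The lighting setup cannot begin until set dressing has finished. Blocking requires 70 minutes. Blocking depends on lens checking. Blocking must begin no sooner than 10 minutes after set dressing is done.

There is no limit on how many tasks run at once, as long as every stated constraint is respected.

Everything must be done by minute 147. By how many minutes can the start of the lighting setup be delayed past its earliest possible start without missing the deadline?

Set dressing can start immediately at minute 0; it finishes at minute 15.
The lighting setup cannot begin until set dressing (finishes minute 15). It runs from minute 15 to 15 + 25 = minute 40.

Working backward from the deadline:
Blocking must finish by minute 147; it takes 70 minutes, so it must start by 147 − 70 = minute 77.
Rehearsal must finish by minute 147; it takes 20 minutes, so it must start by 147 − 20 = minute 127.
For lens checking: blocking (must start by minute 77); rehearsal (must start by minute 127, minus 10-minute gap → minute 117). The most restrictive is minute 77; with a 9-minute duration, lens checking must start by minute 68.
The lighting setup must finish before lens checking (must start by minute 68). With a 25-minute duration, the lighting setup must start by 68 − 25 = minute 43.
So the lighting setup can start as early as minute 15 and as late as minute 43, giving 43 − 15 = 28 minutes of slack.

28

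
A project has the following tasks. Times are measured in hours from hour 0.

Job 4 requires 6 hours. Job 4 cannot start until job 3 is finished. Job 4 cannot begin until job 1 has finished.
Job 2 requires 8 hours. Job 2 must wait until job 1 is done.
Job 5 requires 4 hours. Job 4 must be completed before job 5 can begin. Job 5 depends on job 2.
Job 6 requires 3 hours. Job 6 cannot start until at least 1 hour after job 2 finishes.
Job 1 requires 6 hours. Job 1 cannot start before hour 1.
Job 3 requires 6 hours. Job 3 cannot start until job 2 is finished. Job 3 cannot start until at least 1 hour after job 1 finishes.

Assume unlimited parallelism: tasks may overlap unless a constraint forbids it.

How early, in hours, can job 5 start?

Job 1 waits on its own release at hour 1, so it starts at hour 1 and finishes at 1 + 6 = hour 7.
Job 2 waits on job 1 (finishes hour 7), so it starts at hour 7 and finishes at 7 + 8 = hour 15.
Job 3 cannot start until job 2 (finishes hour 15); job 1 (finishes hour 7, plus 1-hour gap → hour 8). The controlling bound is hour 15, so job 3 finishes at 15 + 6 = hour 21.
Job 4 has to wait for job 3 (finishes hour 21); job 1 (finishes hour 7). The latest of these is hour 21, so job 4 runs hour 21 to 21 + 6 = hour 27.
Job 5 waits on job 4 (finishes hour 27); job 2 (finishes hour 15). The latest of these is hour 27, which is the earliest job 5 can start.

27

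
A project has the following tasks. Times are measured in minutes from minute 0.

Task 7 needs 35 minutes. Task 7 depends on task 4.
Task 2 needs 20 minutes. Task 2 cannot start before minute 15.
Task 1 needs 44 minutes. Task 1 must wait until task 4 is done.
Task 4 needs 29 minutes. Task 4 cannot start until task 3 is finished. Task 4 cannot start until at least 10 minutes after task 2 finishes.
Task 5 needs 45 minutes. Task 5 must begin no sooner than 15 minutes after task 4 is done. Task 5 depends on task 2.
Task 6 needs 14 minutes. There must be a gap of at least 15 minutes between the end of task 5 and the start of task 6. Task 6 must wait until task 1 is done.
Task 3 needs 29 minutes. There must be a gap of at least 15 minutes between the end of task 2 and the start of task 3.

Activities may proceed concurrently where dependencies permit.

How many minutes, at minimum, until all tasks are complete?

Task 2 cannot begin until its own release at minute 15. It runs from minute 15 to 15 + 20 = minute 35.
After task 2 (finishes minute 35, plus 15-minute gap → minute 50), task 3 can start at minute 50 and finishes at minute 79.
Task 4 needs all of task 3 (finishes minute 79); task 2 (finishes minute 35, plus 10-minute gap → minute 45). That puts its earliest start at minute 79; it finishes at 79 + 29 = minute 108.
After task 4 (finishes minute 108), task 7 can start at minute 108 and finishes at minute 143.
Task 5 needs all of task 4 (finishes minute 108, plus 15-minute gap → minute 123); task 2 (finishes minute 35). That puts its earliest start at minute 123; it finishes at 123 + 45 = minute 168.
Task 1 cannot begin until task 4 (finishes minute 108). It runs from minute 108 to 108 + 44 = minute 152.
Task 6 has to wait for task 5 (finishes minute 168, plus 15-minute gap → minute 183); task 1 (finishes minute 152). The latest of these is minute 183, so task 6 runs minute 183 to 183 + 14 = minute 197.
All tasks are finished once the last one completes. Finish times: Task 1 at 152, Task 2 at 35, Task 3 at 79, Task 4 at 108, Task 5 at 168, Task 6 at 197, Task 7 at 143. The latest is minute 197.

197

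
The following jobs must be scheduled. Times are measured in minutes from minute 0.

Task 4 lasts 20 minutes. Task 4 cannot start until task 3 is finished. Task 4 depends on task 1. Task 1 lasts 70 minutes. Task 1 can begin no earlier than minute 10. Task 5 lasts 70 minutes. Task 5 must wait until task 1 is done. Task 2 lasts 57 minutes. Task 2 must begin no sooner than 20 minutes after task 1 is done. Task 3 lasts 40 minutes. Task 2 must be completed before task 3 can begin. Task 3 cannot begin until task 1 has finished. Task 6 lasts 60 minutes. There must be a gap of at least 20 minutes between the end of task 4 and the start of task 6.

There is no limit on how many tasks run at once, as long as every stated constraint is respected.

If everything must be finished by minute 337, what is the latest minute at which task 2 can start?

140

To finish by minute 337, task 6 (duration 60) must start no later than minute 277.
Since task 6 (must start by minute 277, minus 20-minute gap → minute 257) depends on it, task 4 must finish by minute 257. Backing off its 20-minute duration gives a latest start of minute 237.
Since task 4 (must start by minute 237) depends on it, task 3 must finish by minute 237. Backing off its 40-minute duration gives a latest start of minute 197.
Task 2 must finish before task 3 (must start by minute 197). With a 57-minute duration, task 2 must start by 197 − 57 = minute 140.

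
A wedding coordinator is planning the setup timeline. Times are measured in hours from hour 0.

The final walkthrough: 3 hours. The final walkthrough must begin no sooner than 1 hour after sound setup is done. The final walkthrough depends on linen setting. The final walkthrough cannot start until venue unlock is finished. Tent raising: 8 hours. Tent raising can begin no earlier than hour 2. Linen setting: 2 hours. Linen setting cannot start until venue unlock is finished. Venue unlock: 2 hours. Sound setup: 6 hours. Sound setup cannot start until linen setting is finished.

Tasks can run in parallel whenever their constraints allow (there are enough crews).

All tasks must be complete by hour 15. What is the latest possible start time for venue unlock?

To finish by hour 15, the final walkthrough (duration 3) must start no later than hour 12.
Sound setup has to be done before the final walkthrough (must start by hour 12, minus 1-hour gap → hour 11). That means finishing by hour 11, i.e. starting by 11 − 6 = hour 5.
Linen setting must finish in time for sound setup (must start by hour 5); the final walkthrough (must start by hour 12). The tightest is hour 5, so linen setting must start by 5 − 2 = hour 3.
For venue unlock: linen setting (must start by hour 3); the final walkthrough (must start by hour 12). The most restrictive is hour 3; with a 2-hour duration, venue unlock must start by hour 1.

1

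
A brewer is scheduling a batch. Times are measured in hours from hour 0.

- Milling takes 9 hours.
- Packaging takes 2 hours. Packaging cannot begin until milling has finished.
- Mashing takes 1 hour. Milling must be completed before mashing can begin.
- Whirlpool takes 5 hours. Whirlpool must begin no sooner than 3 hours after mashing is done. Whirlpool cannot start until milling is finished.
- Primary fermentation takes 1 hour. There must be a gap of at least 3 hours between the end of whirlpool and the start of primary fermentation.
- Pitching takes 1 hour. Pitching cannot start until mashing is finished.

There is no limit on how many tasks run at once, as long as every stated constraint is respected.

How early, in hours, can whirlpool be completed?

Nothing blocks milling, so it runs from hour 0 to hour 9.
Mashing cannot begin until milling (finishes hour 9). It runs from hour 9 to 9 + 1 = hour 10.
Whirlpool needs all of mashing (finishes hour 10, plus 3-hour gap → hour 13); milling (finishes hour 9). That puts its earliest start at hour 13; it finishes at 13 + 5 = hour 18.

18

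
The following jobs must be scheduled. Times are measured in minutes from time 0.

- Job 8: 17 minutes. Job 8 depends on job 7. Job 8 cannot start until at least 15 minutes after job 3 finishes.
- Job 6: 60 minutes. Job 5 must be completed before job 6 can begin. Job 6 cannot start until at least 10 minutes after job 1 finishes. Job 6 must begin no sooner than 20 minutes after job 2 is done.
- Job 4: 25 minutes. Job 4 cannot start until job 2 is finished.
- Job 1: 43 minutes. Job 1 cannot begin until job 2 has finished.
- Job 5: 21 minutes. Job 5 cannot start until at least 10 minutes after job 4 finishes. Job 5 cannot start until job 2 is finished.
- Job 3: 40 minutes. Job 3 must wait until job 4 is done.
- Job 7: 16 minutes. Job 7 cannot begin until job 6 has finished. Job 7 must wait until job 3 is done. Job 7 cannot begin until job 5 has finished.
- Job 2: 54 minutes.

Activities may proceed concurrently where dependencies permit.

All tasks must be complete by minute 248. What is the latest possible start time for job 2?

45

Nothing follows job 8; the deadline of minute 248 is its only limit. It must start by 248 − 17 = minute 231.
Since job 8 (must start by minute 231) depends on it, job 7 must finish by minute 231. Backing off its 16-minute duration gives a latest start of minute 215.
Job 6 feeds into job 7 (must start by minute 215); so job 6 must finish by minute 215 and therefore start by minute 155.
Job 1 must finish before job 6 (must start by minute 155, minus 10-minute gap → minute 145). With a 43-minute duration, job 1 must start by 145 − 43 = minute 102.
For job 3: job 7 (must start by minute 215); job 8 (must start by minute 231, minus 15-minute gap → minute 216). The most restrictive is minute 215; with a 40-minute duration, job 3 must start by minute 175.
For job 5: job 6 (must start by minute 155); job 7 (must start by minute 215). The most restrictive is minute 155; with a 21-minute duration, job 5 must start by minute 134.
For job 4: job 3 (must start by minute 175); job 5 (must start by minute 134, minus 10-minute gap → minute 124). The most restrictive is minute 124; with a 25-minute duration, job 4 must start by minute 99.
Job 2 has several dependents: job 1 (must start by minute 102); job 4 (must start by minute 99); job 5 (must start by minute 134); job 6 (must start by minute 155, minus 20-minute gap → minute 135). The earliest of those limits is minute 99, so job 2 must start by 99 − 54 = minute 45.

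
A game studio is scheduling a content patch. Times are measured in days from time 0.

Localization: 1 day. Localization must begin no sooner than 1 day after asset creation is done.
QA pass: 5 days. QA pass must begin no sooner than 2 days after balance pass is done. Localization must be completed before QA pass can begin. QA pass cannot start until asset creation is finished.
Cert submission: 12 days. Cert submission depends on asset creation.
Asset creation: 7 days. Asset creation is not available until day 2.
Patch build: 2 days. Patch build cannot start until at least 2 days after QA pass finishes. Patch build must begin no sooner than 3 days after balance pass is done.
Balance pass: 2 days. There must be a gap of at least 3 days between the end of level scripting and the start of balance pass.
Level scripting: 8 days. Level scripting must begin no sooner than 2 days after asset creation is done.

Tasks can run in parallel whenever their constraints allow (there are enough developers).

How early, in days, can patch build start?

Asset creation waits on its own release at day 2, so it starts at day 2 and finishes at 2 + 7 = day 9.
Localization cannot begin until asset creation (finishes day 9, plus 1-day gap → day 10). It runs from day 10 to 10 + 1 = day 11.
After asset creation (finishes day 9, plus 2-day gap → day 11), level scripting can start at day 11 and finishes at day 19.
After level scripting (finishes day 19, plus 3-day gap → day 22), balance pass can start at day 22 and finishes at day 24.
QA pass cannot start until balance pass (finishes day 24, plus 2-day gap → day 26); localization (finishes day 11); asset creation (finishes day 9). The controlling bound is day 26, so QA pass finishes at 26 + 5 = day 31.
Patch build waits on QA pass (finishes day 31, plus 2-day gap → day 33); balance pass (finishes day 24, plus 3-day gap → day 27). The latest of these is day 33, which is the earliest patch build can start.

33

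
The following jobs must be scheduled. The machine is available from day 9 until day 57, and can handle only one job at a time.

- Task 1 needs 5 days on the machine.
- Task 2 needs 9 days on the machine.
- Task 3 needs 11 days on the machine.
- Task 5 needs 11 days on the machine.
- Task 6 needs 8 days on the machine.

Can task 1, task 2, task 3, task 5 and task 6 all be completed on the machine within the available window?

Yes

The machine window is 57 − 9 = 48 days.
Running back to back, the jobs need 5 + 9 + 11 + 11 + 8 = 44 days on the machine.
Since 44 ≤ 48, they fit within the window.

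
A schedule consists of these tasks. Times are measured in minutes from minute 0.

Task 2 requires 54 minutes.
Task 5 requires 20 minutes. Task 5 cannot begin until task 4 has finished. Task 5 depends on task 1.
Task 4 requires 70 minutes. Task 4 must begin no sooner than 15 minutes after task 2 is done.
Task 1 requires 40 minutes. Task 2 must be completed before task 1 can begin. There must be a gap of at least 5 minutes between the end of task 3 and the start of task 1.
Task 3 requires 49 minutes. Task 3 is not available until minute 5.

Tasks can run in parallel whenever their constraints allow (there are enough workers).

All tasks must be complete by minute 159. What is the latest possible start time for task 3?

45

Nothing follows task 5; the deadline of minute 159 is its only limit. It must start by 159 − 20 = minute 139.
Task 1 must finish before task 5 (must start by minute 139). With a 40-minute duration, task 1 must start by 139 − 40 = minute 99.
Task 3 has to be done before task 1 (must start by minute 99, minus 5-minute gap → minute 94). That means finishing by minute 94, i.e. starting by 94 − 49 = minute 45.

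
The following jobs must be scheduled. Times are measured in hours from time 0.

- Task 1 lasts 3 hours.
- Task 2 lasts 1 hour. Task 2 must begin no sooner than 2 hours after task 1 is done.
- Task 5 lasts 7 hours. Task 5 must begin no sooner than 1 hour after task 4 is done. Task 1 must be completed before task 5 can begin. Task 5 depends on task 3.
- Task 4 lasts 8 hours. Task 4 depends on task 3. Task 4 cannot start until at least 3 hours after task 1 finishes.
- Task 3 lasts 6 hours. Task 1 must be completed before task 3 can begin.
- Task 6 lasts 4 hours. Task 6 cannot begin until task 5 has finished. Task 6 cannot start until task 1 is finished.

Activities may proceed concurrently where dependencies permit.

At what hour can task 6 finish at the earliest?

29

Nothing blocks task 1, so it runs from hour 0 to hour 3.
Task 3 waits on task 1 (finishes hour 3), so it starts at hour 3 and finishes at 3 + 6 = hour 9.
Task 4 needs all of task 3 (finishes hour 9); task 1 (finishes hour 3, plus 3-hour gap → hour 6). That puts its earliest start at hour 9; it finishes at 9 + 8 = hour 17.
Task 5 has to wait for task 4 (finishes hour 17, plus 1-hour gap → hour 18); task 1 (finishes hour 3); task 3 (finishes hour 9). The latest of these is hour 18, so task 5 runs hour 18 to 18 + 7 = hour 25.
Task 6 cannot start until task 5 (finishes hour 25); task 1 (finishes hour 3). The controlling bound is hour 25, so task 6 finishes at 25 + 4 = hour 29.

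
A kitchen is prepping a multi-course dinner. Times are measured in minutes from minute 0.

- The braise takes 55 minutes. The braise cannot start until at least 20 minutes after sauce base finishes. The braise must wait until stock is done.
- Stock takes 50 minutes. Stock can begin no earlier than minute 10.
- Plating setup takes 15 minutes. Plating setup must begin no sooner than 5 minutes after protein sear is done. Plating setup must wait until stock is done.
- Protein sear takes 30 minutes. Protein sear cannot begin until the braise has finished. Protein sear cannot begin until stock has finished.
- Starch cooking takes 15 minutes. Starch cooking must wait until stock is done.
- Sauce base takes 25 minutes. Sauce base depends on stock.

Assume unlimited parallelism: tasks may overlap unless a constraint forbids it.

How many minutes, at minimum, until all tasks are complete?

210

Stock cannot begin until its own release at minute 10. It runs from minute 10 to 10 + 50 = minute 60.
Starch cooking cannot begin until stock (finishes minute 60). It runs from minute 60 to 60 + 15 = minute 75.
After stock (finishes minute 60), sauce base can start at minute 60 and finishes at minute 85.
The braise needs all of sauce base (finishes minute 85, plus 20-minute gap → minute 105); stock (finishes minute 60). That puts its earliest start at minute 105; it finishes at 105 + 55 = minute 160.
Protein sear cannot start until the braise (finishes minute 160); stock (finishes minute 60). The controlling bound is minute 160, so protein sear finishes at 160 + 30 = minute 190.
Plating setup cannot start until protein sear (finishes minute 190, plus 5-minute gap → minute 195); stock (finishes minute 60). The controlling bound is minute 195, so plating setup finishes at 195 + 15 = minute 210.
All tasks are finished once the last one completes. Finish times: Stock at 60, Sauce base at 85, The braise at 160, Protein sear at 190, Starch cooking at 75, Plating setup at 210. The latest is minute 210.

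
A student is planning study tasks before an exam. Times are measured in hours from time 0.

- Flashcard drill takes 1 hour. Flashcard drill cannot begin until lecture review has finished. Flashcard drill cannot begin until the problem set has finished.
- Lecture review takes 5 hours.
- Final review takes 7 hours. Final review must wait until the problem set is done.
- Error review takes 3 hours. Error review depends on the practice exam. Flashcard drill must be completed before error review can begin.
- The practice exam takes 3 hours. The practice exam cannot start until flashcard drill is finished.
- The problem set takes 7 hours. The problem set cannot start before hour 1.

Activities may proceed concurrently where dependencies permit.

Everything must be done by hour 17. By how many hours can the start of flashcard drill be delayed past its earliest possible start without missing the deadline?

2

After its own release at hour 1, the problem set can start at hour 1 and finishes at hour 8.
Nothing blocks lecture review, so it runs from hour 0 to hour 5.
Flashcard drill needs all of lecture review (finishes hour 5); the problem set (finishes hour 8). That puts its earliest start at hour 8; it finishes at 8 + 1 = hour 9.

Working backward from the deadline:
Error review has no dependents, so it just needs to finish by hour 17. Starting by 17 − 3 = hour 14 achieves that.
Since error review (must start by hour 14) depends on it, the practice exam must finish by hour 14. Backing off its 3-hour duration gives a latest start of hour 11.
Flashcard drill must finish in time for the practice exam (must start by hour 11); error review (must start by hour 14). The tightest is hour 11, so flashcard drill must start by 11 − 1 = hour 10.
So flashcard drill can start as early as hour 8 and as late as hour 10, giving 10 − 8 = 2 hours of slack.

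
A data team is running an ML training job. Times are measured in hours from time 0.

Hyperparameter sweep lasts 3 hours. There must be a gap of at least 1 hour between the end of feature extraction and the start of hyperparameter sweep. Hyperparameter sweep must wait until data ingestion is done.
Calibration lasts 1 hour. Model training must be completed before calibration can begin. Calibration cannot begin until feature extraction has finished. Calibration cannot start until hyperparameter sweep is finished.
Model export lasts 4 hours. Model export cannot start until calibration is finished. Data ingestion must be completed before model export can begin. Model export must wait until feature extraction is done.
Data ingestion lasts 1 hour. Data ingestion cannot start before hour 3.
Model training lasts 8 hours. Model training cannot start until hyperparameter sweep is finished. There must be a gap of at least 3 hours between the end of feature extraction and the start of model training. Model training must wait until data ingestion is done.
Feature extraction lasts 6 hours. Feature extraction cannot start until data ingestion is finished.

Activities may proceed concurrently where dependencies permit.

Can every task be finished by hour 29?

After its own release at hour 3, data ingestion can start at hour 3 and finishes at hour 4.
After data ingestion (finishes hour 4), feature extraction can start at hour 4 and finishes at hour 10.
Hyperparameter sweep cannot start until feature extraction (finishes hour 10, plus 1-hour gap → hour 11); data ingestion (finishes hour 4). The controlling bound is hour 11, so hyperparameter sweep finishes at 11 + 3 = hour 14.
Model training has to wait for hyperparameter sweep (finishes hour 14); feature extraction (finishes hour 10, plus 3-hour gap → hour 13); data ingestion (finishes hour 4). The latest of these is hour 14, so model training runs hour 14 to 14 + 8 = hour 22.
Calibration cannot start until model training (finishes hour 22); feature extraction (finishes hour 10); hyperparameter sweep (finishes hour 14). The controlling bound is hour 22, so calibration finishes at 22 + 1 = hour 23.
Model export has to wait for calibration (finishes hour 23); data ingestion (finishes hour 4); feature extraction (finishes hour 10). The latest of these is hour 23, so model export runs hour 23 to 23 + 4 = hour 27.
Every task is finished by hour 27, which is no later than the deadline of 29, so the schedule is feasible.

Yes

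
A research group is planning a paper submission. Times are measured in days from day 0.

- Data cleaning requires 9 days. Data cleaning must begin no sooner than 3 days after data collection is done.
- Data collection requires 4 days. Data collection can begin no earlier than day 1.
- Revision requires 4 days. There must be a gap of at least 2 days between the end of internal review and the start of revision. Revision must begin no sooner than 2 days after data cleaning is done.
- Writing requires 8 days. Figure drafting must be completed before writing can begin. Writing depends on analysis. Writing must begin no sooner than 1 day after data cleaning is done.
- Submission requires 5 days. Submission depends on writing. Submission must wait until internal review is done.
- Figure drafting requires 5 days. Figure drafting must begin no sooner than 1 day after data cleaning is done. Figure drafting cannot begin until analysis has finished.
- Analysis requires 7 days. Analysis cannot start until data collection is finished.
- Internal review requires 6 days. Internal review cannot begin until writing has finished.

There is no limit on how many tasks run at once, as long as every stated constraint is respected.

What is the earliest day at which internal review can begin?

Data collection cannot begin until its own release at day 1. It runs from day 1 to 1 + 4 = day 5.
After data collection (finishes day 5), analysis can start at day 5 and finishes at day 12.
After data collection (finishes day 5, plus 3-day gap → day 8), data cleaning can start at day 8 and finishes at day 17.
Figure drafting needs all of data cleaning (finishes day 17, plus 1-day gap → day 18); analysis (finishes day 12). That puts its earliest start at day 18; it finishes at 18 + 5 = day 23.
Writing has to wait for figure drafting (finishes day 23); analysis (finishes day 12); data cleaning (finishes day 17, plus 1-day gap → day 18). The latest of these is day 23, so writing runs day 23 to 23 + 8 = day 31.
Internal review waits on writing (finishes day 31), so the earliest it can start is day 31.

31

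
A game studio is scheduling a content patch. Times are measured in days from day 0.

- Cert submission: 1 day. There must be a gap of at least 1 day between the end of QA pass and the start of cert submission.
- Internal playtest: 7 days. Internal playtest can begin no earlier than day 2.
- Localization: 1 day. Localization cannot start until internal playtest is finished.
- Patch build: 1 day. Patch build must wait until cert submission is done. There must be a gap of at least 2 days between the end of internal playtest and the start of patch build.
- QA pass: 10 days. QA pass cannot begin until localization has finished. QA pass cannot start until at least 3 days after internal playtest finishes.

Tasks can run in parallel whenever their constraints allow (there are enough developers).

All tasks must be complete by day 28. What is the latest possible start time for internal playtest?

5

Nothing follows patch build; the deadline of day 28 is its only limit. It must start by 28 − 1 = day 27.
Cert submission must finish before patch build (must start by day 27). With a 1-day duration, cert submission must start by 27 − 1 = day 26.
QA pass has to be done before cert submission (must start by day 26, minus 1-day gap → day 25). That means finishing by day 25, i.e. starting by 25 − 10 = day 15.
Localization feeds into QA pass (must start by day 15); so localization must finish by day 15 and therefore start by day 14.
Internal playtest must finish in time for localization (must start by day 14); QA pass (must start by day 15, minus 3-day gap → day 12); patch build (must start by day 27, minus 2-day gap → day 25). The tightest is day 12, so internal playtest must start by 12 − 7 = day 5.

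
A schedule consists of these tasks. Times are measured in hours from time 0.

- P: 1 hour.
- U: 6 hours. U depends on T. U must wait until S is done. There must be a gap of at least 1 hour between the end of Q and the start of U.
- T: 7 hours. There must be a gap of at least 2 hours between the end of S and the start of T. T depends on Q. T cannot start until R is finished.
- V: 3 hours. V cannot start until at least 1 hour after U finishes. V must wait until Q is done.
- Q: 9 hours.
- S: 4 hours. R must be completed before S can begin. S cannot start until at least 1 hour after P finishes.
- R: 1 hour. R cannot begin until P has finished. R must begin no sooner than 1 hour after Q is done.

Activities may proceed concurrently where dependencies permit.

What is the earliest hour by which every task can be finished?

34

Q can start immediately at hour 0; it finishes at hour 9.
P can start immediately at hour 0; it finishes at hour 1.
For R: P (finishes hour 1); Q (finishes hour 9, plus 1-hour gap → hour 10). Taking the maximum gives a start of hour 10, and it finishes at 10 + 1 = hour 11.
S cannot start until R (finishes hour 11); P (finishes hour 1, plus 1-hour gap → hour 2). The controlling bound is hour 11, so S finishes at 11 + 4 = hour 15.
T cannot start until S (finishes hour 15, plus 2-hour gap → hour 17); Q (finishes hour 9); R (finishes hour 11). The controlling bound is hour 17, so T finishes at 17 + 7 = hour 24.
U needs all of T (finishes hour 24); S (finishes hour 15); Q (finishes hour 9, plus 1-hour gap → hour 10). That puts its earliest start at hour 24; it finishes at 24 + 6 = hour 30.
V needs all of U (finishes hour 30, plus 1-hour gap → hour 31); Q (finishes hour 9). That puts its earliest start at hour 31; it finishes at 31 + 3 = hour 34.
All tasks are finished once the last one completes. Finish times: P at 1, Q at 9, R at 11, S at 15, T at 24, U at 30, V at 34. The latest is hour 34.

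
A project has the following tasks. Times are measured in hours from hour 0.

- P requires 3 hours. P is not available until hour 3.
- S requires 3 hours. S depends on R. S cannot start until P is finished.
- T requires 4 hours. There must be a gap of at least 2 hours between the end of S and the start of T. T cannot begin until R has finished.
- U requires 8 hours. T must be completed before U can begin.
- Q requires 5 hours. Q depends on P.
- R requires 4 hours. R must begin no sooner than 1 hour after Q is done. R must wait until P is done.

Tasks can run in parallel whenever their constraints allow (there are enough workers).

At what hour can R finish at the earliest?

P waits on its own release at hour 3, so it starts at hour 3 and finishes at 3 + 3 = hour 6.
Q waits on P (finishes hour 6), so it starts at hour 6 and finishes at 6 + 5 = hour 11.
R needs all of Q (finishes hour 11, plus 1-hour gap → hour 12); P (finishes hour 6). That puts its earliest start at hour 12; it finishes at 12 + 4 = hour 16.

16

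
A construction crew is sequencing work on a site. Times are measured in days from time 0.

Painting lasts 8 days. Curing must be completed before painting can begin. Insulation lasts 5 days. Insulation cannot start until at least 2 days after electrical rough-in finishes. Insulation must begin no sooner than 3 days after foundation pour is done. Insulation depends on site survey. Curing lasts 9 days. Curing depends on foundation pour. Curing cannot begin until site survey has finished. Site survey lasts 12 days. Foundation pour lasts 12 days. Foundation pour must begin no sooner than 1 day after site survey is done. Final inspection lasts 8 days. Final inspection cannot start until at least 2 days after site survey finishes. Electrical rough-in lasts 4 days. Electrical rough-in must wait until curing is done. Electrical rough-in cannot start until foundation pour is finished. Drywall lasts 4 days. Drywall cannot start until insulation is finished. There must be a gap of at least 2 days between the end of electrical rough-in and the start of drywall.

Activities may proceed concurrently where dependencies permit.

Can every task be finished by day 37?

Nothing blocks site survey, so it runs from day 0 to day 12.
Final inspection cannot begin until site survey (finishes day 12, plus 2-day gap → day 14). It runs from day 14 to 14 + 8 = day 22.
Foundation pour waits on site survey (finishes day 12, plus 1-day gap → day 13), so it starts at day 13 and finishes at 13 + 12 = day 25.
Curing cannot start until foundation pour (finishes day 25); site survey (finishes day 12). The controlling bound is day 25, so curing finishes at 25 + 9 = day 34.
Painting waits on curing (finishes day 34), so it starts at day 34 and finishes at 34 + 8 = day 42.
Electrical rough-in needs all of curing (finishes day 34); foundation pour (finishes day 25). That puts its earliest start at day 34; it finishes at 34 + 4 = day 38.
Insulation has to wait for electrical rough-in (finishes day 38, plus 2-day gap → day 40); foundation pour (finishes day 25, plus 3-day gap → day 28); site survey (finishes day 12). The latest of these is day 40, so insulation runs day 40 to 40 + 5 = day 45.
Drywall needs all of insulation (finishes day 45); electrical rough-in (finishes day 38, plus 2-day gap → day 40). That puts its earliest start at day 45; it finishes at 45 + 4 = day 49.
The earliest everything can be done is day 49, which is after the deadline of 37, so it is not possible.

No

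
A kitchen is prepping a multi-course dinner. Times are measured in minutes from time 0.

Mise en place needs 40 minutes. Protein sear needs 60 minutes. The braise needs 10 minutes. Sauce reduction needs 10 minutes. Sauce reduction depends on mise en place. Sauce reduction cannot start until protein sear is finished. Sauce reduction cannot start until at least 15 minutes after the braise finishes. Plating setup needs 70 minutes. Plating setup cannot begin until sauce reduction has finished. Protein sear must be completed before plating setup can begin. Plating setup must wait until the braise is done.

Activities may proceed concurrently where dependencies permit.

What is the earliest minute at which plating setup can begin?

Protein sear has no prerequisites, so it starts at minute 0 and finishes at minute 60.
The braise can start immediately at minute 0; it finishes at minute 10.
Nothing blocks mise en place, so it runs from minute 0 to minute 40.
Sauce reduction needs all of mise en place (finishes minute 40); protein sear (finishes minute 60); the braise (finishes minute 10, plus 15-minute gap → minute 25). That puts its earliest start at minute 60; it finishes at 60 + 10 = minute 70.
Plating setup waits on sauce reduction (finishes minute 70); protein sear (finishes minute 60); the braise (finishes minute 10). The latest of these is minute 70, which is the earliest plating setup can start.

70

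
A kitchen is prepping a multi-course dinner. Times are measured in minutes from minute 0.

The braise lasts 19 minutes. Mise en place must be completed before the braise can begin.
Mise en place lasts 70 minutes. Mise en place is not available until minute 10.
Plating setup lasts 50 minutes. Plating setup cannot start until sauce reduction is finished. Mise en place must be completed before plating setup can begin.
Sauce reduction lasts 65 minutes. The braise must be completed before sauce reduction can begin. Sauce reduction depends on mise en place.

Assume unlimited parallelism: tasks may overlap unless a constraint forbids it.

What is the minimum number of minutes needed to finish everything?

214

After its own release at minute 10, mise en place can start at minute 10 and finishes at minute 80.
The braise cannot begin until mise en place (finishes minute 80). It runs from minute 80 to 80 + 19 = minute 99.
Sauce reduction has to wait for the braise (finishes minute 99); mise en place (finishes minute 80). The latest of these is minute 99, so sauce reduction runs minute 99 to 99 + 65 = minute 164.
For plating setup: sauce reduction (finishes minute 164); mise en place (finishes minute 80). Taking the maximum gives a start of minute 164, and it finishes at 164 + 50 = minute 214.
All tasks are finished once the last one completes. Finish times: Mise en place at 80, The braise at 99, Sauce reduction at 164, Plating setup at 214. The latest is minute 214.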